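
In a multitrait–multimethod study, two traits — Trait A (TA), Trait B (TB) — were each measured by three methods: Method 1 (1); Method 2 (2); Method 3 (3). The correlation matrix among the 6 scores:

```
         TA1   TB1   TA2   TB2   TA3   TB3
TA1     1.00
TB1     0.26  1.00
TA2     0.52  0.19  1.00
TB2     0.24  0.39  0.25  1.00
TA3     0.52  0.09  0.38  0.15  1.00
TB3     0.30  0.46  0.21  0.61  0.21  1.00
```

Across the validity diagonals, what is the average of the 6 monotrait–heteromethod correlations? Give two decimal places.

Convergent values: 0.52, 0.52, 0.38, 0.39, 0.46, 0.61; mean = 2.88/6 = 0.48.

0.48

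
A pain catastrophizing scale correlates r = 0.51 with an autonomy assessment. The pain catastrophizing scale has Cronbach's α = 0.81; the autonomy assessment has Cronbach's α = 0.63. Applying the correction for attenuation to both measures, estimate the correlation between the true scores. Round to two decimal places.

0.71

r_true = r_obs / √(r_xx · r_yy) = 0.51 / √(0.81 × 0.63) = 0.51 / √0.5103 = 0.51 / 0.7144 ≈ 0.71.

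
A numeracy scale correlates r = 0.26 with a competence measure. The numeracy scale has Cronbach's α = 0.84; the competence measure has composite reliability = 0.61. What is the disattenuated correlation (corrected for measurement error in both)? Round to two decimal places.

r_true = r_obs / √(r_xx · r_yy) = 0.26 / √(0.84 × 0.61) = 0.26 / √0.5124 = 0.26 / 0.7158 ≈ 0.36.

0.36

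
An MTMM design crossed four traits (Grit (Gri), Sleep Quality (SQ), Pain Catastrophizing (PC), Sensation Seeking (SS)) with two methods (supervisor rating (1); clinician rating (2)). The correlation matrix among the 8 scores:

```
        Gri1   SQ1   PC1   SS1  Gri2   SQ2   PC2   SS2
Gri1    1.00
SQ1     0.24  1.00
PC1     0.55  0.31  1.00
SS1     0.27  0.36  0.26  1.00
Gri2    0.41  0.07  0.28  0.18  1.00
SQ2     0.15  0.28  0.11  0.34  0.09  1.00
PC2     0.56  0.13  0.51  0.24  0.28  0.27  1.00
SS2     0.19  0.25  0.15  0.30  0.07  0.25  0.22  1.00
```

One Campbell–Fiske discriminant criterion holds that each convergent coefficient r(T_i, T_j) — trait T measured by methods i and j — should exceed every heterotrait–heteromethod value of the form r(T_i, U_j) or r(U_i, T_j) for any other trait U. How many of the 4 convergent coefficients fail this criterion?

4

Each convergent coefficient versus the relevant comparison correlations:
Gri (methods 1·2): 0.41 vs {0.15, 0.07, 0.56, 0.28, 0.19, 0.18} → fail.
SQ (methods 1·2): 0.28 vs {0.07, 0.15, 0.13, 0.11, 0.25, 0.34} → fail.
PC (methods 1·2): 0.51 vs {0.28, 0.56, 0.11, 0.13, 0.15, 0.24} → fail.
SS (methods 1·2): 0.30 vs {0.18, 0.19, 0.34, 0.25, 0.24, 0.15} → fail.
4 of 4 fail.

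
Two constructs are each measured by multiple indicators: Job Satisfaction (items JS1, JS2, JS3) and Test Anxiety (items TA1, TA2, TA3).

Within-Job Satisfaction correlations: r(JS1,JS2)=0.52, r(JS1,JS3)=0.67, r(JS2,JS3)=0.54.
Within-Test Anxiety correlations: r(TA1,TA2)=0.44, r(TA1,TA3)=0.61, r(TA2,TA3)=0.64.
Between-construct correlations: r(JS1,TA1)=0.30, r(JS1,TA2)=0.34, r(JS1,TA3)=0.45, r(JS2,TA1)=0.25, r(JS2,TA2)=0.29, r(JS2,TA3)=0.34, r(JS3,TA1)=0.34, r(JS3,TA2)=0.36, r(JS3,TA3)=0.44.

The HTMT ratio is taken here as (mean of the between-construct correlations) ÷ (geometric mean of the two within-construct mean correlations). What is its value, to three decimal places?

0.606

Mean between = 3.11/9 = 0.3456.
Mean within-JS = 1.73/3 = 0.5767; mean within-TA = 1.69/3 = 0.5633.
Geometric mean = √(0.5767 × 0.5633) = 0.5700.
HTMT = 0.3456 / 0.5700 = 0.606.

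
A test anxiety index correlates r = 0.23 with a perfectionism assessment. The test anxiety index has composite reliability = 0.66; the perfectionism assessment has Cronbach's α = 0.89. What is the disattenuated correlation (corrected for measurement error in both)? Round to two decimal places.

r_true = r_obs / √(r_xx · r_yy) = 0.23 / √(0.66 × 0.89) = 0.23 / √0.5874 = 0.23 / 0.7664 ≈ 0.30.

0.30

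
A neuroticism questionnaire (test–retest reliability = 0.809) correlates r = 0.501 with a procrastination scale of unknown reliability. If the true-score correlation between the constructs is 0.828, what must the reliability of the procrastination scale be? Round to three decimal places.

r_true = r_obs / √(r_xx · r_yy) ⇒ 0.828 = 0.501 / √(0.809 · r_yy).
√(0.809 · r_yy) = 0.501 / 0.828 = 0.6051; 0.809 · r_yy = 0.3661; r_yy = 0.3661 / 0.809 ≈ 0.453.

0.453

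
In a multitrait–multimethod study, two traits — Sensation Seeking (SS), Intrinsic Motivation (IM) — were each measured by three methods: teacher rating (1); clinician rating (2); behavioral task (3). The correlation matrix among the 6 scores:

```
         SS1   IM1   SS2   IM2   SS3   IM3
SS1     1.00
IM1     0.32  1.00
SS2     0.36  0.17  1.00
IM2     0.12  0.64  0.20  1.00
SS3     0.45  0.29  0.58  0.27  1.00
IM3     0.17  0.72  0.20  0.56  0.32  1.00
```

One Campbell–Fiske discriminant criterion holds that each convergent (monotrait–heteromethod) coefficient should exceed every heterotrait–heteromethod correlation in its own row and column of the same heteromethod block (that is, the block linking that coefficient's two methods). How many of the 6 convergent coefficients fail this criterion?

0

Each convergent coefficient versus the relevant comparison correlations:
SS (methods 1·2): 0.36 vs {0.12, 0.17} → pass.
SS (methods 1·3): 0.45 vs {0.17, 0.29} → pass.
SS (methods 2·3): 0.58 vs {0.20, 0.27} → pass.
IM (methods 1·2): 0.64 vs {0.17, 0.12} → pass.
IM (methods 1·3): 0.72 vs {0.29, 0.17} → pass.
IM (methods 2·3): 0.56 vs {0.27, 0.20} → pass.
0 of 6 fail.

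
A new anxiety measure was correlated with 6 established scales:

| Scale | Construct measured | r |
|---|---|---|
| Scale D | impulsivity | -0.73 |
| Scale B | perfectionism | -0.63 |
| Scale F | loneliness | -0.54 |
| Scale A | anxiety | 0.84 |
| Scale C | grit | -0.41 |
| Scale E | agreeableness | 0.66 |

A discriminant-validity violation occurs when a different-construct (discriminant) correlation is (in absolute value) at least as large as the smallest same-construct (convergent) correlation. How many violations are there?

Convergent (same construct = anxiety): Scale A.
Smallest convergent = 0.84. Discriminant |r|: 0.73, 0.63, 0.54, 0.41, 0.66; count ≥ 0.84 → 0.

0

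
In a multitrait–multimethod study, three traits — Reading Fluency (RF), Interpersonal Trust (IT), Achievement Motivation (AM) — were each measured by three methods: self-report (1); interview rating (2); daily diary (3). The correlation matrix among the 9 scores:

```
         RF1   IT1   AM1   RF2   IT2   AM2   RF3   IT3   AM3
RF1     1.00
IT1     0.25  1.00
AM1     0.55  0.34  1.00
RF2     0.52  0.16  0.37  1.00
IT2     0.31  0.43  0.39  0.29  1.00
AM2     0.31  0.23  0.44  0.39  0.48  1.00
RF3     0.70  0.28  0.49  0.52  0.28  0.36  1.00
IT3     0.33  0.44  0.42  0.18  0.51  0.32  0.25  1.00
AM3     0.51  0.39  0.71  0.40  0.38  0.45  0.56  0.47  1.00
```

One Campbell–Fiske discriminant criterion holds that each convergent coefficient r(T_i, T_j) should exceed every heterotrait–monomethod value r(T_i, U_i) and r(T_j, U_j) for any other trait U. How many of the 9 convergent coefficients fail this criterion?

6

Checking each validity diagonal entry against its comparison values:
RF (methods 1·2): 0.52 vs {0.25, 0.29, 0.55, 0.39} → fail.
RF (methods 1·3): 0.70 vs {0.25, 0.25, 0.55, 0.56} → pass.
RF (methods 2·3): 0.52 vs {0.29, 0.25, 0.39, 0.56} → fail.
IT (methods 1·2): 0.43 vs {0.25, 0.29, 0.34, 0.48} → fail.
IT (methods 1·3): 0.44 vs {0.25, 0.25, 0.34, 0.47} → fail.
IT (methods 2·3): 0.51 vs {0.29, 0.25, 0.48, 0.47} → pass.
AM (methods 1·2): 0.44 vs {0.55, 0.39, 0.34, 0.48} → fail.
AM (methods 1·3): 0.71 vs {0.55, 0.56, 0.34, 0.47} → pass.
AM (methods 2·3): 0.45 vs {0.39, 0.56, 0.48, 0.47} → fail.
6 of 9 fail.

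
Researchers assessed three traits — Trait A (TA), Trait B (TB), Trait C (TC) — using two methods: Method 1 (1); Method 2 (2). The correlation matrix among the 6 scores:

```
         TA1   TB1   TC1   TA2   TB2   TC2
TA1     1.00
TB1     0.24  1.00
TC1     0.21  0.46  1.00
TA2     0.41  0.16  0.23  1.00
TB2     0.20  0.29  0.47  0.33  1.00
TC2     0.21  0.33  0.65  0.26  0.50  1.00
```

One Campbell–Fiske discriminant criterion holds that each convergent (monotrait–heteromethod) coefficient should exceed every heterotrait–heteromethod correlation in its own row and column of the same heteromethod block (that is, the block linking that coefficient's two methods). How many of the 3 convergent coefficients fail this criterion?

Convergent coefficients and their comparison sets:
TA (methods 1·2): 0.41 vs {0.20, 0.16, 0.21, 0.23} → pass.
TB (methods 1·2): 0.29 vs {0.16, 0.20, 0.33, 0.47} → fail.
TC (methods 1·2): 0.65 vs {0.23, 0.21, 0.47, 0.33} → pass.
1 of 3 fail.

1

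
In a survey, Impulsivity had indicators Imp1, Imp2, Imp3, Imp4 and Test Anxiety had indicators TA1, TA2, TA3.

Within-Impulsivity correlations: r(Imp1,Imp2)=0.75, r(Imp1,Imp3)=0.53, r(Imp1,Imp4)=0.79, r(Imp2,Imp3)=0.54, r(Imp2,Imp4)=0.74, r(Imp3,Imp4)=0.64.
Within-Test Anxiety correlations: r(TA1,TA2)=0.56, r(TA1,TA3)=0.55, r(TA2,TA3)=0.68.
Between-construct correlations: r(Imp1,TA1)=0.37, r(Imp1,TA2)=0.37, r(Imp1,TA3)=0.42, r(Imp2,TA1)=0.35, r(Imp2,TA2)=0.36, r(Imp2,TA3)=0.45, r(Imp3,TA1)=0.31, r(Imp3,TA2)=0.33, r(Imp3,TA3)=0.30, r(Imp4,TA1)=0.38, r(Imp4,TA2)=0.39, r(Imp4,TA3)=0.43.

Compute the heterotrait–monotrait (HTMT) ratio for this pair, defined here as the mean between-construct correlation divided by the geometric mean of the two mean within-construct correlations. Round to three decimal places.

Between-construct mean = 4.46/12 = 0.3717.
Mean within-Imp = 3.99/6 = 0.6650; mean within-TA = 1.79/3 = 0.5967.
Geometric mean = √(0.6650 × 0.5967) = 0.6299.
HTMT = 0.3717 / 0.6299 = 0.590.

0.590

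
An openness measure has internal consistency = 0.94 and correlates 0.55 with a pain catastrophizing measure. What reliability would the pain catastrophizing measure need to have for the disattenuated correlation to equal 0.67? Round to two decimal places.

0.72

r_true = r_obs / √(r_xx · r_yy) ⇒ 0.67 = 0.55 / √(0.94 · r_yy).
√(0.94 · r_yy) = 0.55 / 0.67 = 0.8209; 0.94 · r_yy = 0.6739; r_yy = 0.6739 / 0.94 ≈ 0.72.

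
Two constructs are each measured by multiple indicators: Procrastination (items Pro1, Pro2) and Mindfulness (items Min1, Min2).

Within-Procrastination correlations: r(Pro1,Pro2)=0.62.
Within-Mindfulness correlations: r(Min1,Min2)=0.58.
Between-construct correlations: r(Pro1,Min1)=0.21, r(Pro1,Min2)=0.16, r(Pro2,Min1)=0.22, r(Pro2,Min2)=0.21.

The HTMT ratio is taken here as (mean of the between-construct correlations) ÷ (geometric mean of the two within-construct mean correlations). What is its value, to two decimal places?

Mean between = 0.80/4 = 0.2000.
Mean within-Pro = 0.62/1 = 0.6200; mean within-Min = 0.58/1 = 0.5800.
Geometric mean = √(0.6200 × 0.5800) = 0.5997.
HTMT = 0.2000 / 0.5997 = 0.33.

0.33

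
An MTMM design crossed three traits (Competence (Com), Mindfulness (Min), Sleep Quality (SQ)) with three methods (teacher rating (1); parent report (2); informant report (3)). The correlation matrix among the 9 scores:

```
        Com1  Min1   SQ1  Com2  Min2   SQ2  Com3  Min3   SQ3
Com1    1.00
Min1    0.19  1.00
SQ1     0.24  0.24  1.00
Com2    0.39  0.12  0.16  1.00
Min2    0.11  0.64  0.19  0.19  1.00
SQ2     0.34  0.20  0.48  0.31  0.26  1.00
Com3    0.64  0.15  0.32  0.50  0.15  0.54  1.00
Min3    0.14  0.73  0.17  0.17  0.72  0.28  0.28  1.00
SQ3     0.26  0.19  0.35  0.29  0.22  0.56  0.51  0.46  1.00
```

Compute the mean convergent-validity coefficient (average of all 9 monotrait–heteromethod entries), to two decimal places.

Convergent values: 0.39, 0.64, 0.50, 0.64, 0.73, 0.72, 0.48, 0.35, 0.56; mean = 5.01/9 = 0.56.

0.56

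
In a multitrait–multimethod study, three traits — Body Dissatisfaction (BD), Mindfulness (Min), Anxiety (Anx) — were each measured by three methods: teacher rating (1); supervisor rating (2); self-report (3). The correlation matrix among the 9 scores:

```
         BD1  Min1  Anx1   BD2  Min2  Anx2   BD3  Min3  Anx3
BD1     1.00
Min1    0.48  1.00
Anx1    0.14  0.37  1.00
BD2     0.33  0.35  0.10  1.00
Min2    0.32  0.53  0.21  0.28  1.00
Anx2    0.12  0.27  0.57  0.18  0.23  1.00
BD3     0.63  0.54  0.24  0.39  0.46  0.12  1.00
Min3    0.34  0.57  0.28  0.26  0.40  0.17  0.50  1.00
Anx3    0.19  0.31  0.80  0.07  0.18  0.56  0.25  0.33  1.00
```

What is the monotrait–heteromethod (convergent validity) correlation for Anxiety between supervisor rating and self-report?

Same trait (Anx), different methods: r(Anx2, Anx3) = 0.56.

0.56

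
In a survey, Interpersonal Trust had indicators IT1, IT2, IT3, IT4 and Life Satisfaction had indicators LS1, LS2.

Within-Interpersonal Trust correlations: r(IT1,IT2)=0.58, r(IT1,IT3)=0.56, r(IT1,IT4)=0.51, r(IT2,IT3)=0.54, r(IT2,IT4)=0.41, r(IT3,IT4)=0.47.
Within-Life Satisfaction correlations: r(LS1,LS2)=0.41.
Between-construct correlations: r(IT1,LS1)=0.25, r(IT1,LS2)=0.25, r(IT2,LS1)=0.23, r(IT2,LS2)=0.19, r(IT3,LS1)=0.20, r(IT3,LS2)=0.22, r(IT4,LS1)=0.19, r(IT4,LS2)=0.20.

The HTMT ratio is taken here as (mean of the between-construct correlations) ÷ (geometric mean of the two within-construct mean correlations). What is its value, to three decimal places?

0.472

Mean between = 1.73/8 = 0.2163.
Mean within-IT = 3.07/6 = 0.5117; mean within-LS = 0.41/1 = 0.4100.
Geometric mean = √(0.5117 × 0.4100) = 0.4580.
HTMT = 0.2163 / 0.4580 = 0.472.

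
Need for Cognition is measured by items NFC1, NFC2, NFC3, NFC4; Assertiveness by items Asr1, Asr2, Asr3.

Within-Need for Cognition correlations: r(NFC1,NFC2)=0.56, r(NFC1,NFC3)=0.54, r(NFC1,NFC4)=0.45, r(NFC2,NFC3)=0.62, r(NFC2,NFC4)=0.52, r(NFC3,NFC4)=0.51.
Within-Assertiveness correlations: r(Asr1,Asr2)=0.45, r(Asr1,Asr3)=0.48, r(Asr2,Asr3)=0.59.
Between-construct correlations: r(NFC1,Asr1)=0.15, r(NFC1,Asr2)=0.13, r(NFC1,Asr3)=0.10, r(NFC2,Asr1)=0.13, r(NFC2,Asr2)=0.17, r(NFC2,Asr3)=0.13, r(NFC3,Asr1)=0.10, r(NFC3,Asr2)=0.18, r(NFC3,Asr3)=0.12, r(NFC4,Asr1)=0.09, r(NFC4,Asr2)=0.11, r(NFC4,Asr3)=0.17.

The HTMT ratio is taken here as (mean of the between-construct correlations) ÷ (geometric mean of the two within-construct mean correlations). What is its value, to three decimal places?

Between-construct mean = 1.58/12 = 0.1317.
Mean within-NFC = 3.20/6 = 0.5333; mean within-Asr = 1.52/3 = 0.5067.
Geometric mean = √(0.5333 × 0.5067) = 0.5198.
HTMT = 0.1317 / 0.5198 = 0.253.

0.253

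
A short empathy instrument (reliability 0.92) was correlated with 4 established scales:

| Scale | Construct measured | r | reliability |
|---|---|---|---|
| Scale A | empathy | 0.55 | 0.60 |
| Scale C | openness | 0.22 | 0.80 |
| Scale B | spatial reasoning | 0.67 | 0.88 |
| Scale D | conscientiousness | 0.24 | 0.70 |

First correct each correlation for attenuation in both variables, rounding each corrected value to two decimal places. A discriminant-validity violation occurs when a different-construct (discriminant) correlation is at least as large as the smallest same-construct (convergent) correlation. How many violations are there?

1

Disattenuated r (r / √(r_scale · r_new)):
  Scale A (conv): 0.55 / √(0.60·0.92) = 0.74
  Scale C (disc): 0.22 / √(0.80·0.92) = 0.26
  Scale B (disc): 0.67 / √(0.88·0.92) = 0.74
  Scale D (disc): 0.24 / √(0.70·0.92) = 0.30
Smallest convergent = 0.74. Discriminant values: 0.26, 0.74, 0.30; count ≥ 0.74 → 1.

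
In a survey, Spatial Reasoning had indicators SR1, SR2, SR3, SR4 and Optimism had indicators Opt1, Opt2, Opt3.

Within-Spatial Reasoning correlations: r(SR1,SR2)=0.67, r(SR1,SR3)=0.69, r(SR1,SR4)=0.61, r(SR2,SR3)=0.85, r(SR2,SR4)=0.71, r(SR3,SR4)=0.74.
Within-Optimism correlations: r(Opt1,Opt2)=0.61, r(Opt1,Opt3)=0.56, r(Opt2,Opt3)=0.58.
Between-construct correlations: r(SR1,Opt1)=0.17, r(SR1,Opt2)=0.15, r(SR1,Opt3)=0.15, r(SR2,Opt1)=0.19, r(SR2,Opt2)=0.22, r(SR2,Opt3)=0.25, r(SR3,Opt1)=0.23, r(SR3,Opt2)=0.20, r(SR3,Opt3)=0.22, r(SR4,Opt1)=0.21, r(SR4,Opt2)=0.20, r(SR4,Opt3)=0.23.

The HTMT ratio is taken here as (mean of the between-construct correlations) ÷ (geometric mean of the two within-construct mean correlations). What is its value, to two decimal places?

0.31

Mean heterotrait r = 2.42/12 = 0.2017.
Mean within-SR = 4.27/6 = 0.7117; mean within-Opt = 1.75/3 = 0.5833.
Geometric mean = √(0.7117 × 0.5833) = 0.6443.
HTMT = 0.2017 / 0.6443 = 0.31.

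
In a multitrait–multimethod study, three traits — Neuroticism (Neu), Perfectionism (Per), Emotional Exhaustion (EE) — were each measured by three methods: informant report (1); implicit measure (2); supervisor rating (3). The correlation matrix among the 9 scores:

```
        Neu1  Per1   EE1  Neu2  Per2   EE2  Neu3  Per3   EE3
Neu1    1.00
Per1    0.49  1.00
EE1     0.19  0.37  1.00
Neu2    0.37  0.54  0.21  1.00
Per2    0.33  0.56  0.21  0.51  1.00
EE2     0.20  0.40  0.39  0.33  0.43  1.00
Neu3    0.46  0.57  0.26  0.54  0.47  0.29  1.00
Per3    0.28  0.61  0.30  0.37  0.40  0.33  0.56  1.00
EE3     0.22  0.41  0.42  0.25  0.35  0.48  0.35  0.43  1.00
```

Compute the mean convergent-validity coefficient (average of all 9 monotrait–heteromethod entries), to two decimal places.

0.47

Convergent values: 0.37, 0.46, 0.54, 0.56, 0.61, 0.40, 0.39, 0.42, 0.48; mean = 4.23/9 = 0.47.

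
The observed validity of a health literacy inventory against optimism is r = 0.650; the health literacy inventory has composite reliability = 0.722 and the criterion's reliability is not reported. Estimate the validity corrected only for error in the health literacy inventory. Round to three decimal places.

0.765

Single correction: r_c = r_obs / √r_xx = 0.650 / √0.722 = 0.650 / 0.8497 ≈ 0.765.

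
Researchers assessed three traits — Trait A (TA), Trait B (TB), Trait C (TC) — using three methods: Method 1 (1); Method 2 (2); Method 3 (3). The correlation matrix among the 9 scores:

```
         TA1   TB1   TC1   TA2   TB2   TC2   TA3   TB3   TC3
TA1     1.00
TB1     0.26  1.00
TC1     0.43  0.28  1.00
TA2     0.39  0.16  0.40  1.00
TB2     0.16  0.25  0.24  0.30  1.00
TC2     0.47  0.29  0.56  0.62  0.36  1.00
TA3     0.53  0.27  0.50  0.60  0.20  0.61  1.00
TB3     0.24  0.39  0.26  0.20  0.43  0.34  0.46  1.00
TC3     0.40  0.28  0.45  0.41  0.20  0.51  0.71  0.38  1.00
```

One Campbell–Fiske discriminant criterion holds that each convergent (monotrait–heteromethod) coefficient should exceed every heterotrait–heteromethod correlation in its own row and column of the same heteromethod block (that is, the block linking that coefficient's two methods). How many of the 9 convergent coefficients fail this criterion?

5

Checking each validity diagonal entry against its comparison values:
TA (methods 1·2): 0.39 vs {0.16, 0.16, 0.47, 0.40} → fail.
TA (methods 1·3): 0.53 vs {0.24, 0.27, 0.40, 0.50} → pass.
TA (methods 2·3): 0.60 vs {0.20, 0.20, 0.41, 0.61} → fail.
TB (methods 1·2): 0.25 vs {0.16, 0.16, 0.29, 0.24} → fail.
TB (methods 1·3): 0.39 vs {0.27, 0.24, 0.28, 0.26} → pass.
TB (methods 2·3): 0.43 vs {0.20, 0.20, 0.20, 0.34} → pass.
TC (methods 1·2): 0.56 vs {0.40, 0.47, 0.24, 0.29} → pass.
TC (methods 1·3): 0.45 vs {0.50, 0.40, 0.26, 0.28} → fail.
TC (methods 2·3): 0.51 vs {0.61, 0.41, 0.34, 0.20} → fail.
5 of 9 fail.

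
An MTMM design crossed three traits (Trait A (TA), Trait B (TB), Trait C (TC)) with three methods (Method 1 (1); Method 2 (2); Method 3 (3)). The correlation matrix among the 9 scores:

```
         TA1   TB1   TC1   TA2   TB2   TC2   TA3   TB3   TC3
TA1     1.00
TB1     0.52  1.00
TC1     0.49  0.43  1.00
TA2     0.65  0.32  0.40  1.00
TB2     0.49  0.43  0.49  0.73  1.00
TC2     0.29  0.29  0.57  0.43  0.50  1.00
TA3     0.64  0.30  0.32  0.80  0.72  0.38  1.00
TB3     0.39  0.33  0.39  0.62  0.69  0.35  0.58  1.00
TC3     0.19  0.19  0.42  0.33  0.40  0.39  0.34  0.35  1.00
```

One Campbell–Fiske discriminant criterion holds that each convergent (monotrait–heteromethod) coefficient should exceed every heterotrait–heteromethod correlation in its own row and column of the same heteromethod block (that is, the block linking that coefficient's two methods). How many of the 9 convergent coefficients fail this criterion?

4

Convergent coefficients and their comparison sets:
TA (methods 1·2): 0.65 vs {0.49, 0.32, 0.29, 0.40} → pass.
TA (methods 1·3): 0.64 vs {0.39, 0.30, 0.19, 0.32} → pass.
TA (methods 2·3): 0.80 vs {0.62, 0.72, 0.33, 0.38} → pass.
TB (methods 1·2): 0.43 vs {0.32, 0.49, 0.29, 0.49} → fail.
TB (methods 1·3): 0.33 vs {0.30, 0.39, 0.19, 0.39} → fail.
TB (methods 2·3): 0.69 vs {0.72, 0.62, 0.40, 0.35} → fail.
TC (methods 1·2): 0.57 vs {0.40, 0.29, 0.49, 0.29} → pass.
TC (methods 1·3): 0.42 vs {0.32, 0.19, 0.39, 0.19} → pass.
TC (methods 2·3): 0.39 vs {0.38, 0.33, 0.35, 0.40} → fail.
4 of 9 fail.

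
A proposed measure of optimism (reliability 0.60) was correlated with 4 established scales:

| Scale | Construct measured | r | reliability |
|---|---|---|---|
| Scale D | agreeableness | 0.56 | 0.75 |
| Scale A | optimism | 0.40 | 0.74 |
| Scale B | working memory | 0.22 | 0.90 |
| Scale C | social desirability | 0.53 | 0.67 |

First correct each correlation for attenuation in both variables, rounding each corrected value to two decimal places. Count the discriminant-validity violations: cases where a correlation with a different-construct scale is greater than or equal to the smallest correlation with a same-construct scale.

2

Disattenuated r (r / √(r_scale · r_new)):
  Scale D (disc): 0.56 / √(0.75·0.60) = 0.83
  Scale A (conv): 0.40 / √(0.74·0.60) = 0.60
  Scale B (disc): 0.22 / √(0.90·0.60) = 0.30
  Scale C (disc): 0.53 / √(0.67·0.60) = 0.84
Smallest convergent = 0.60. Discriminant values: 0.83, 0.30, 0.84; count ≥ 0.60 → 2.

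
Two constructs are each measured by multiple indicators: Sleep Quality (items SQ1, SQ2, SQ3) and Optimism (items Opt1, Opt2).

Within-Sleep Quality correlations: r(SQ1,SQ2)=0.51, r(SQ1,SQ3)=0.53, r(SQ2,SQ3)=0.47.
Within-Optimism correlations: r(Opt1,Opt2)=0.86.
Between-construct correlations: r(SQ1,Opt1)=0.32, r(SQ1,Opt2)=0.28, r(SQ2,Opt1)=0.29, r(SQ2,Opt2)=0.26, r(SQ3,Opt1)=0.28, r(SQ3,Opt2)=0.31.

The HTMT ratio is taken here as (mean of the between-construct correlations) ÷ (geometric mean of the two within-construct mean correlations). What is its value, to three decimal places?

0.441

Mean heterotrait r = 1.74/6 = 0.2900.
Mean within-SQ = 1.51/3 = 0.5033; mean within-Opt = 0.86/1 = 0.8600.
Geometric mean = √(0.5033 × 0.8600) = 0.6579.
HTMT = 0.2900 / 0.6579 = 0.441.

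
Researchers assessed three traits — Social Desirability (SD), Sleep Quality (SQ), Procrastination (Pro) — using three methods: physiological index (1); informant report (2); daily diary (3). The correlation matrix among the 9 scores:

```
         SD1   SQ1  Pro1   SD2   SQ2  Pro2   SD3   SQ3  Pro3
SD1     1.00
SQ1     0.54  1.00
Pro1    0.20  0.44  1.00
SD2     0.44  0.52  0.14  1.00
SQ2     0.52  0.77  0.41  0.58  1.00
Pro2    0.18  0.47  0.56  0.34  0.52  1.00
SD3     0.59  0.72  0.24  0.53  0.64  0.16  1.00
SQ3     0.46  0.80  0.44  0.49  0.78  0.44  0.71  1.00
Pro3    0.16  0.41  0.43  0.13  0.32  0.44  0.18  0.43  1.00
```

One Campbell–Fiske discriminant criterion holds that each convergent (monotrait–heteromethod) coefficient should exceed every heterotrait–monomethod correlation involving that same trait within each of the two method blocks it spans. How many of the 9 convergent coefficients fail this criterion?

5

Checking each validity diagonal entry against its comparison values:
SD (methods 1·2): 0.44 vs {0.54, 0.58, 0.20, 0.34} → fail.
SD (methods 1·3): 0.59 vs {0.54, 0.71, 0.20, 0.18} → fail.
SD (methods 2·3): 0.53 vs {0.58, 0.71, 0.34, 0.18} → fail.
SQ (methods 1·2): 0.77 vs {0.54, 0.58, 0.44, 0.52} → pass.
SQ (methods 1·3): 0.80 vs {0.54, 0.71, 0.44, 0.43} → pass.
SQ (methods 2·3): 0.78 vs {0.58, 0.71, 0.52, 0.43} → pass.
Pro (methods 1·2): 0.56 vs {0.20, 0.34, 0.44, 0.52} → pass.
Pro (methods 1·3): 0.43 vs {0.20, 0.18, 0.44, 0.43} → fail.
Pro (methods 2·3): 0.44 vs {0.34, 0.18, 0.52, 0.43} → fail.
5 of 9 fail.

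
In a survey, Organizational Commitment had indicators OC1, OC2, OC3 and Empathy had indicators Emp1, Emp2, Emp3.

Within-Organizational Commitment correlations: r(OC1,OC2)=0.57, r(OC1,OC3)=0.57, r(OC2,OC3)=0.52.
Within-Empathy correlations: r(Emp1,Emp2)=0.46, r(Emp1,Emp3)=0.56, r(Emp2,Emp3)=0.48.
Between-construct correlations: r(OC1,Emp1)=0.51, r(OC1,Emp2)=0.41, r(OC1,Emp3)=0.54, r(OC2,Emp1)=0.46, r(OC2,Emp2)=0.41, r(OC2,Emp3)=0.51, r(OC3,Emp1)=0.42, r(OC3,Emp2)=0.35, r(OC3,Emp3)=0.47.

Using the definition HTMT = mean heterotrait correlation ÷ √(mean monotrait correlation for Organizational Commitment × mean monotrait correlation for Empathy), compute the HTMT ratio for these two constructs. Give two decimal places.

0.86

Mean heterotrait r = 4.08/9 = 0.4533.
Mean within-OC = 1.66/3 = 0.5533; mean within-Emp = 1.50/3 = 0.5000.
Geometric mean = √(0.5533 × 0.5000) = 0.5260.
HTMT = 0.4533 / 0.5260 = 0.86.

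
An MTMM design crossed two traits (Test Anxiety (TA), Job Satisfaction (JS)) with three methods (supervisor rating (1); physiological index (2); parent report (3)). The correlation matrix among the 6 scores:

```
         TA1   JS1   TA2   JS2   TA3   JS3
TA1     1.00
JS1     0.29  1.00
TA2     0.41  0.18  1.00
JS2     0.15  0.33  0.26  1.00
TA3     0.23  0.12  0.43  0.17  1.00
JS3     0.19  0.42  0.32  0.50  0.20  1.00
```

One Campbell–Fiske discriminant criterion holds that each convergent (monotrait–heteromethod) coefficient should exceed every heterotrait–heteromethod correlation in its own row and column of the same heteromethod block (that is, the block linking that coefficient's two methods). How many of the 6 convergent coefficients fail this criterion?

0

Each convergent coefficient versus the relevant comparison correlations:
TA (methods 1·2): 0.41 vs {0.15, 0.18} → pass.
TA (methods 1·3): 0.23 vs {0.19, 0.12} → pass.
TA (methods 2·3): 0.43 vs {0.32, 0.17} → pass.
JS (methods 1·2): 0.33 vs {0.18, 0.15} → pass.
JS (methods 1·3): 0.42 vs {0.12, 0.19} → pass.
JS (methods 2·3): 0.50 vs {0.17, 0.32} → pass.
0 of 6 fail.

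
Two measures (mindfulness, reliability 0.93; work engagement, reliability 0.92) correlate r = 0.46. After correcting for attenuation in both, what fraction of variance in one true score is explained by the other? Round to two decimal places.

Disattenuated r = 0.46 / √(0.93 × 0.92) = 0.46 / 0.9250 = 0.4973.
Shared true-score variance = 0.4973² = 0.2473 ≈ 0.25.

0.25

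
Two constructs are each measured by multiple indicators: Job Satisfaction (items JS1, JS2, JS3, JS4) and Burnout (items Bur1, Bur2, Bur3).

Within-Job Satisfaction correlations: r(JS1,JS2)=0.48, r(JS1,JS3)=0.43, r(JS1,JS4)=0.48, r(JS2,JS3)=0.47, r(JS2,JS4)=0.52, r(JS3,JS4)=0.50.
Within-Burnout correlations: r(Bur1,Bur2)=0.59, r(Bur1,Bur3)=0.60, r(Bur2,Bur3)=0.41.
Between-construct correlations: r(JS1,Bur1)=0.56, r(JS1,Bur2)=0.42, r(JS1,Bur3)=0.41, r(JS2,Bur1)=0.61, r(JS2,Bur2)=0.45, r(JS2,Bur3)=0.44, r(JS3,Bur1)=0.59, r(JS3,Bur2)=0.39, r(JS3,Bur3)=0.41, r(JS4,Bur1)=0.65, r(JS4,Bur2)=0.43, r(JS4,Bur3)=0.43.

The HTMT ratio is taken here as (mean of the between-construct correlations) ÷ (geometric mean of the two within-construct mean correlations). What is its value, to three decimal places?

Mean heterotrait r = 5.79/12 = 0.4825.
Mean within-JS = 2.88/6 = 0.4800; mean within-Bur = 1.60/3 = 0.5333.
Geometric mean = √(0.4800 × 0.5333) = 0.5059.
HTMT = 0.4825 / 0.5059 = 0.954.

0.954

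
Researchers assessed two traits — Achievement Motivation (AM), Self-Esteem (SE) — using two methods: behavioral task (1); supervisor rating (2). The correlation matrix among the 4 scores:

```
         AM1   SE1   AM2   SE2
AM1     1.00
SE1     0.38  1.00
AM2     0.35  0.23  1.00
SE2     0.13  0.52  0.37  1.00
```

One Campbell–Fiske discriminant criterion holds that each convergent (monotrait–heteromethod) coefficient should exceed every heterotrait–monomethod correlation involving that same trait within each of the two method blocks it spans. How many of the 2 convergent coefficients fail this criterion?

1

Checking each validity diagonal entry against its comparison values:
AM (methods 1·2): 0.35 vs {0.38, 0.37} → fail.
SE (methods 1·2): 0.52 vs {0.38, 0.37} → pass.
1 of 2 fail.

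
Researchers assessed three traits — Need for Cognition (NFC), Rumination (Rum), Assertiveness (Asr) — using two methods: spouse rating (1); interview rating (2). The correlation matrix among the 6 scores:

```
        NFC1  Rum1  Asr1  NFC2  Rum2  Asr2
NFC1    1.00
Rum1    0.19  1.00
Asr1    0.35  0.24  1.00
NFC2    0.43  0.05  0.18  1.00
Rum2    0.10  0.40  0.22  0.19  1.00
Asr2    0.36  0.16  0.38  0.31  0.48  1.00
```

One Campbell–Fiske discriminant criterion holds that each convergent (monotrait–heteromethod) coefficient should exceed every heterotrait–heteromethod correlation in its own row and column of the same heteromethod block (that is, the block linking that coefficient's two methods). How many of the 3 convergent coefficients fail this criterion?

0

Checking each validity diagonal entry against its comparison values:
NFC (methods 1·2): 0.43 vs {0.10, 0.05, 0.36, 0.18} → pass.
Rum (methods 1·2): 0.40 vs {0.05, 0.10, 0.16, 0.22} → pass.
Asr (methods 1·2): 0.38 vs {0.18, 0.36, 0.22, 0.16} → pass.
0 of 3 fail.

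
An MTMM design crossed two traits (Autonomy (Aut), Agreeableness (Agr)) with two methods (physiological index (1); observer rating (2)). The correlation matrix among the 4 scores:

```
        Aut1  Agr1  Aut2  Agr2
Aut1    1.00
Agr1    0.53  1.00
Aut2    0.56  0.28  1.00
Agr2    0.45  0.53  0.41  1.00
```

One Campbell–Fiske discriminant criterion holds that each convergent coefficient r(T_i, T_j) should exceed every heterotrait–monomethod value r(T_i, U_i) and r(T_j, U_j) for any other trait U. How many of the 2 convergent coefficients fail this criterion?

1

Convergent coefficients and their comparison sets:
Aut (methods 1·2): 0.56 vs {0.53, 0.41} → pass.
Agr (methods 1·2): 0.53 vs {0.53, 0.41} → fail.
1 of 2 fail.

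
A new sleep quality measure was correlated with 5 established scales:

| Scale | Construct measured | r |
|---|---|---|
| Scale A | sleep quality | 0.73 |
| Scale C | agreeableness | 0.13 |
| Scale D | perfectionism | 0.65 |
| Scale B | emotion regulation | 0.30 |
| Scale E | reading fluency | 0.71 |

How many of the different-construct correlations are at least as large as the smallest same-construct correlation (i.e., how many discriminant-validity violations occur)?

Convergent (same construct = sleep quality): Scale A.
Smallest convergent = 0.73. Discriminant values: 0.13, 0.65, 0.30, 0.71; count ≥ 0.73 → 0.

0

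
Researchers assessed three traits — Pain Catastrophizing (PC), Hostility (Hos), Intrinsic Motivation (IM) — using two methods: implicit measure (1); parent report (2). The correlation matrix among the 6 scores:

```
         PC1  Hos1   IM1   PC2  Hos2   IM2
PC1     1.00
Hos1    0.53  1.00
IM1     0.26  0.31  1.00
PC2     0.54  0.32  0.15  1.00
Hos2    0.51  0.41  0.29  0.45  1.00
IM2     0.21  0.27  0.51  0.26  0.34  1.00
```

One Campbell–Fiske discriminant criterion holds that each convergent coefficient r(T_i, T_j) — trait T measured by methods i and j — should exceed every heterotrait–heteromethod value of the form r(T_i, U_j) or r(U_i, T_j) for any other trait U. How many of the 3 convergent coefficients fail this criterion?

1

Checking each validity diagonal entry against its comparison values:
PC (methods 1·2): 0.54 vs {0.51, 0.32, 0.21, 0.15} → pass.
Hos (methods 1·2): 0.41 vs {0.32, 0.51, 0.27, 0.29} → fail.
IM (methods 1·2): 0.51 vs {0.15, 0.21, 0.29, 0.27} → pass.
1 of 3 fail.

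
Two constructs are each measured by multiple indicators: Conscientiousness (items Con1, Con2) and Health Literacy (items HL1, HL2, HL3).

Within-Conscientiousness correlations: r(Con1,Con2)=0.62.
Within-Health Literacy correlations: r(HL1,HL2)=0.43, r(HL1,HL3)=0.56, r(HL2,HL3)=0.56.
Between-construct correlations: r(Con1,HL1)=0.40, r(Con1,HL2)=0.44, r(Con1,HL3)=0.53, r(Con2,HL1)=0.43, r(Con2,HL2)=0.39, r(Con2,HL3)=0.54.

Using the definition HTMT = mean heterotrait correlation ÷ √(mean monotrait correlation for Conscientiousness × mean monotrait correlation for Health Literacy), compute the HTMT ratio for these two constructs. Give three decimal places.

0.804

Mean heterotrait r = 2.73/6 = 0.4550.
Mean within-Con = 0.62/1 = 0.6200; mean within-HL = 1.55/3 = 0.5167.
Geometric mean = √(0.6200 × 0.5167) = 0.5660.
HTMT = 0.4550 / 0.5660 = 0.804.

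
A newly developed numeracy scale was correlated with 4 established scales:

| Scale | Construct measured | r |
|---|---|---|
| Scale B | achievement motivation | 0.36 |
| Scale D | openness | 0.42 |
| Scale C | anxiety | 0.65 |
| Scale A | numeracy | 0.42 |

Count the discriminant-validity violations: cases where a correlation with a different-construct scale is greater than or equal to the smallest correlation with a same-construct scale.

Convergent (same construct = numeracy): Scale A.
Smallest convergent = 0.42. Discriminant values: 0.36, 0.42, 0.65; count ≥ 0.42 → 2.

2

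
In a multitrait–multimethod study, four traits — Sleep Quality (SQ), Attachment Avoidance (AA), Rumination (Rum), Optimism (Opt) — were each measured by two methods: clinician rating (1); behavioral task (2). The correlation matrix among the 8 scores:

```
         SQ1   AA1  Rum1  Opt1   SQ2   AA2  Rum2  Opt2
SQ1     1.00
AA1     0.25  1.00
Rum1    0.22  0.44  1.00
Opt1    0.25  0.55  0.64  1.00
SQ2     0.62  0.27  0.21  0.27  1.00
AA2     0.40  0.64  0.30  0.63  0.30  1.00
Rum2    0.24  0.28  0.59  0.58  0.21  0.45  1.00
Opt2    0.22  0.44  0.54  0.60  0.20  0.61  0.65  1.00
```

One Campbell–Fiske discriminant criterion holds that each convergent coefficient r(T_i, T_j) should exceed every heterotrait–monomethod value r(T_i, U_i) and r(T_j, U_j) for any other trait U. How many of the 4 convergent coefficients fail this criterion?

Convergent coefficients and their comparison sets:
SQ (methods 1·2): 0.62 vs {0.25, 0.30, 0.22, 0.21, 0.25, 0.20} → pass.
AA (methods 1·2): 0.64 vs {0.25, 0.30, 0.44, 0.45, 0.55, 0.61} → pass.
Rum (methods 1·2): 0.59 vs {0.22, 0.21, 0.44, 0.45, 0.64, 0.65} → fail.
Opt (methods 1·2): 0.60 vs {0.25, 0.20, 0.55, 0.61, 0.64, 0.65} → fail.
2 of 4 fail.

2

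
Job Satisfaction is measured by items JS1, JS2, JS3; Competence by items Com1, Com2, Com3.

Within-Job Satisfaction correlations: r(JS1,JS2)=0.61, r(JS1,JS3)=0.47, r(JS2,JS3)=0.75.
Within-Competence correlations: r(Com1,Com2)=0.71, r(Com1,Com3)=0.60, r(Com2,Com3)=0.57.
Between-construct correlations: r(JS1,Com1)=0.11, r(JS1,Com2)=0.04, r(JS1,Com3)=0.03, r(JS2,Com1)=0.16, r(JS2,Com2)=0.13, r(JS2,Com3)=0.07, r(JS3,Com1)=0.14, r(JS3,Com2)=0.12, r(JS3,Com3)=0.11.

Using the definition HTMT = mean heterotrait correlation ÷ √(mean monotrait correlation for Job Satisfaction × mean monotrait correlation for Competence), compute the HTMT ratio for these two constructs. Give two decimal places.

Between-construct mean = 0.91/9 = 0.1011.
Mean within-JS = 1.83/3 = 0.6100; mean within-Com = 1.88/3 = 0.6267.
Geometric mean = √(0.6100 × 0.6267) = 0.6183.
HTMT = 0.1011 / 0.6183 = 0.16.

0.16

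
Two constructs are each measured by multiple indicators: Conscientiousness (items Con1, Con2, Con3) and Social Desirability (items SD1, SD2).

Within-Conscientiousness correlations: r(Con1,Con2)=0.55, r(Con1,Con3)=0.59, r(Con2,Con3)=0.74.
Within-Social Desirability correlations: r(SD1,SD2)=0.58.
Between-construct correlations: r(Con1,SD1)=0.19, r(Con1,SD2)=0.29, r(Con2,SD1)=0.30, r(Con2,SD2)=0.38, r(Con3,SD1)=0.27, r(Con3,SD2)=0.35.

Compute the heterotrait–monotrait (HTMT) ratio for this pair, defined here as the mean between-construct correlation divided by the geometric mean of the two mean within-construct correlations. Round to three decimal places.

0.492

Mean heterotrait r = 1.78/6 = 0.2967.
Mean within-Con = 1.88/3 = 0.6267; mean within-SD = 0.58/1 = 0.5800.
Geometric mean = √(0.6267 × 0.5800) = 0.6029.
HTMT = 0.2967 / 0.6029 = 0.492.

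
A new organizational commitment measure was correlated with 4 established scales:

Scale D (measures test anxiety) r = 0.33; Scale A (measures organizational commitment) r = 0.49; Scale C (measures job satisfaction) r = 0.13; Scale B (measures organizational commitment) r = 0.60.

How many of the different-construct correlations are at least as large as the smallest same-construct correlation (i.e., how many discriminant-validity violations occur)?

0

Convergent (same construct = organizational commitment): Scale A, Scale B.
Smallest convergent = 0.49. Discriminant values: 0.33, 0.13; count ≥ 0.49 → 0.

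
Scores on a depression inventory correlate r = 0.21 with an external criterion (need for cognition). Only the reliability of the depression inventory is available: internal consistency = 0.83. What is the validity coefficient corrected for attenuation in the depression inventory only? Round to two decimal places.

0.23

Single correction: r_c = r_obs / √r_xx = 0.21 / √0.83 = 0.21 / 0.9110 ≈ 0.23.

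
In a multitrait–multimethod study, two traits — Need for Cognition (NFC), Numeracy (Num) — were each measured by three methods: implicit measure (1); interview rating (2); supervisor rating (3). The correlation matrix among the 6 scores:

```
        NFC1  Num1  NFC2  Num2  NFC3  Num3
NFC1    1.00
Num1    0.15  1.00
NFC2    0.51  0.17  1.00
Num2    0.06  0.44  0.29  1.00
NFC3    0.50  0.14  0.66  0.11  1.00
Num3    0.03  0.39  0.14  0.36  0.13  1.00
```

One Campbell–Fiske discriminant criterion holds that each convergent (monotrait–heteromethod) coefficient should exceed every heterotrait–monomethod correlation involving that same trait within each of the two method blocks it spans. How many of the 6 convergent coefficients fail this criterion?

Checking each validity diagonal entry against its comparison values:
NFC (methods 1·2): 0.51 vs {0.15, 0.29} → pass.
NFC (methods 1·3): 0.50 vs {0.15, 0.13} → pass.
NFC (methods 2·3): 0.66 vs {0.29, 0.13} → pass.
Num (methods 1·2): 0.44 vs {0.15, 0.29} → pass.
Num (methods 1·3): 0.39 vs {0.15, 0.13} → pass.
Num (methods 2·3): 0.36 vs {0.29, 0.13} → pass.
0 of 6 fail.

0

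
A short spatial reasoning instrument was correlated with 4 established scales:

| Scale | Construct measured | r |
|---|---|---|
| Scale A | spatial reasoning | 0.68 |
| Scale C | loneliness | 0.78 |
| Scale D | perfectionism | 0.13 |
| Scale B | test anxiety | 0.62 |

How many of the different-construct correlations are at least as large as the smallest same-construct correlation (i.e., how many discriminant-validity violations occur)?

1

Convergent (same construct = spatial reasoning): Scale A.
Smallest convergent = 0.68. Discriminant values: 0.78, 0.13, 0.62; count ≥ 0.68 → 1.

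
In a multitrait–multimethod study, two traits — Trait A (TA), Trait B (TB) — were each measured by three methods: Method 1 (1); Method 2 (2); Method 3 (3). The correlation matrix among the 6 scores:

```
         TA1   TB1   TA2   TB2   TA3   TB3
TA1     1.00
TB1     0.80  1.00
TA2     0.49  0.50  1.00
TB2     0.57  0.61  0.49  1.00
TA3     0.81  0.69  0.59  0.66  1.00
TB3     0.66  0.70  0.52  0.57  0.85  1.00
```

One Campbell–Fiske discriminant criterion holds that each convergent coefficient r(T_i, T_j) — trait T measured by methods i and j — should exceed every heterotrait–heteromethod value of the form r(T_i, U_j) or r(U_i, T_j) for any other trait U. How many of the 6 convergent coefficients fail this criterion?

Each convergent coefficient versus the relevant comparison correlations:
TA (methods 1·2): 0.49 vs {0.57, 0.50} → fail.
TA (methods 1·3): 0.81 vs {0.66, 0.69} → pass.
TA (methods 2·3): 0.59 vs {0.52, 0.66} → fail.
TB (methods 1·2): 0.61 vs {0.50, 0.57} → pass.
TB (methods 1·3): 0.70 vs {0.69, 0.66} → pass.
TB (methods 2·3): 0.57 vs {0.66, 0.52} → fail.
3 of 6 fail.

3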